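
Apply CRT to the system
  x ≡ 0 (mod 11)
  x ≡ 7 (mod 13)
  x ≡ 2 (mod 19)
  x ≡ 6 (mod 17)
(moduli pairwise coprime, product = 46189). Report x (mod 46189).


Product of moduli M = 11 · 13 · 19 · 17 = 46189.
Merge one congruence at a time:
  Start: x ≡ 0 (mod 11).
  Combine with x ≡ 7 (mod 13); new modulus lcm = 143.
    Write x = 0 + 11·t and substitute into x ≡ 7 (mod 13): 11·t ≡ 7 − 0 = 7 (mod 13).
    The inverse of 11 mod 13 is 6 (since 11·6 = 66 = 5·13 + 1), so t ≡ 6·7 = 42 ≡ 3 (mod 13).
    Then x = 0 + 11·3 = 33, valid modulo lcm(11, 13) = 143: x ≡ 33 (mod 143).
  Combine with x ≡ 2 (mod 19); new modulus lcm = 2717.
    Write x = 33 + 143·t and substitute into x ≡ 2 (mod 19): 143·t ≡ 2 − 33 = -31 (mod 19).
    Reduce coefficients mod 19: 10·t ≡ 7 (mod 19).
    The inverse of 10 mod 19 is 2 (since 10·2 = 20 = 1·19 + 1), so t ≡ 2·7 = 14 ≡ 14 (mod 19).
    Then x = 33 + 143·14 = 2035, valid modulo lcm(143, 19) = 2717: x ≡ 2035 (mod 2717).
  Combine with x ≡ 6 (mod 17); new modulus lcm = 46189.
    Write x = 2035 + 2717·t and substitute into x ≡ 6 (mod 17): 2717·t ≡ 6 − 2035 = -2029 (mod 17).
    Reduce coefficients mod 17: 14·t ≡ 11 (mod 17).
    The inverse of 14 mod 17 is 11 (since 14·11 = 154 = 9·17 + 1), so t ≡ 11·11 = 121 ≡ 2 (mod 17).
    Then x = 2035 + 2717·2 = 7469, valid modulo lcm(2717, 17) = 46189: x ≡ 7469 (mod 46189).
Verify against each original: 7469 mod 11 = 0, 7469 mod 13 = 7, 7469 mod 19 = 2, 7469 mod 17 = 6.

x ≡ 7469 (mod 46189).


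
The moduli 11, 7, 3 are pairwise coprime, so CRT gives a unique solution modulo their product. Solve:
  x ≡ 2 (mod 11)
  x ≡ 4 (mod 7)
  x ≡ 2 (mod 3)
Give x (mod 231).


Moduli 11, 7, 3 are pairwise coprime; by CRT there is a unique solution modulo M = 11 · 7 · 3 = 231.
Solve pairwise, accumulating the modulus:
  Start with x ≡ 2 (mod 11).
  Combine with x ≡ 4 (mod 7): since gcd(11, 7) = 1, we get a unique residue mod 77.
    Write x = 2 + 11·t and substitute into x ≡ 4 (mod 7): 11·t ≡ 4 − 2 = 2 (mod 7).
    Reduce coefficients mod 7: 4·t ≡ 2 (mod 7).
    The inverse of 4 mod 7 is 2 (since 4·2 = 8 = 1·7 + 1), so t ≡ 2·2 = 4 ≡ 4 (mod 7).
    Then x = 2 + 11·4 = 46, valid modulo lcm(11, 7) = 77: x ≡ 46 (mod 77).
  Combine with x ≡ 2 (mod 3): since gcd(77, 3) = 1, we get a unique residue mod 231.
    Write x = 46 + 77·t and substitute into x ≡ 2 (mod 3): 77·t ≡ 2 − 46 = -44 (mod 3).
    Reduce coefficients mod 3: 2·t ≡ 1 (mod 3).
    The inverse of 2 mod 3 is 2 (since 2·2 = 4 = 1·3 + 1), so t ≡ 2·1 = 2 ≡ 2 (mod 3).
    Then x = 46 + 77·2 = 200, valid modulo lcm(77, 3) = 231: x ≡ 200 (mod 231).
Verify: 200 mod 11 = 2 ✓, 200 mod 7 = 4 ✓, 200 mod 3 = 2 ✓.

x ≡ 200 (mod 231).


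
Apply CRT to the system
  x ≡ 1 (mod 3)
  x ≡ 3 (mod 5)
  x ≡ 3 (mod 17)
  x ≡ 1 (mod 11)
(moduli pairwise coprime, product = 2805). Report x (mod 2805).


Product of moduli M = 3 · 5 · 17 · 11 = 2805.
Merge one congruence at a time:
  Start: x ≡ 1 (mod 3).
  Combine with x ≡ 3 (mod 5); new modulus lcm = 15.
    Write x = 1 + 3·t and substitute into x ≡ 3 (mod 5): 3·t ≡ 3 − 1 = 2 (mod 5).
    The inverse of 3 mod 5 is 2 (since 3·2 = 6 = 1·5 + 1), so t ≡ 2·2 = 4 ≡ 4 (mod 5).
    Then x = 1 + 3·4 = 13, valid modulo lcm(3, 5) = 15: x ≡ 13 (mod 15).
  Combine with x ≡ 3 (mod 17); new modulus lcm = 255.
    Write x = 13 + 15·t and substitute into x ≡ 3 (mod 17): 15·t ≡ 3 − 13 = -10 (mod 17).
    Reduce coefficients mod 17: 15·t ≡ 7 (mod 17).
    The inverse of 15 mod 17 is 8 (since 15·8 = 120 = 7·17 + 1), so t ≡ 8·7 = 56 ≡ 5 (mod 17).
    Then x = 13 + 15·5 = 88, valid modulo lcm(15, 17) = 255: x ≡ 88 (mod 255).
  Combine with x ≡ 1 (mod 11); new modulus lcm = 2805.
    Write x = 88 + 255·t and substitute into x ≡ 1 (mod 11): 255·t ≡ 1 − 88 = -87 (mod 11).
    Reduce coefficients mod 11: 2·t ≡ 1 (mod 11).
    The inverse of 2 mod 11 is 6 (since 2·6 = 12 = 1·11 + 1), so t ≡ 6·1 = 6 ≡ 6 (mod 11).
    Then x = 88 + 255·6 = 1618, valid modulo lcm(255, 11) = 2805: x ≡ 1618 (mod 2805).
Verify against each original: 1618 mod 3 = 1, 1618 mod 5 = 3, 1618 mod 17 = 3, 1618 mod 11 = 1.

x ≡ 1618 (mod 2805).


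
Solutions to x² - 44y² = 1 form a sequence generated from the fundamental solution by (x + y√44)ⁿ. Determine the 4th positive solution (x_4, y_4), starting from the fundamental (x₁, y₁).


Step 1: Find the fundamental solution (x₁, y₁) of x² - 44y² = 1.
  Expand √44 as a continued fraction. a₀ = ⌊√44⌋ = 6; iterate m_{k+1} = d_k·a_k − m_k, d_{k+1} = (44 − m_{k+1}²)/d_k, a_{k+1} = ⌊(a₀ + m_{k+1})/d_{k+1}⌋ (starting m₀ = 0, d₀ = 1), with convergents p_k = a_k·p_{k-1} + p_{k-2}, q_k = a_k·q_{k-1} + q_{k-2} (p₋₁ = 1, q₋₁ = 0):
  k = 0: a₀ = 6; p₀/q₀ = 6/1; p₀² − 44·q₀² = 36 − 44 = -8.
  k = 1: m = 6, d = 8, a = ⌊(6 + 6)/8⌋ = 1; p/q = (1·6 + 1)/(1·1 + 0) = 7/1; p² − 44·q² = 49 − 44 = 5.
  k = 2: m = 2, d = 5, a = ⌊(6 + 2)/5⌋ = 1; p/q = (1·7 + 6)/(1·1 + 1) = 13/2; p² − 44·q² = 169 − 176 = -7.
  k = 3: m = 3, d = 7, a = ⌊(6 + 3)/7⌋ = 1; p/q = (1·13 + 7)/(1·2 + 1) = 20/3; p² − 44·q² = 400 − 396 = 4.
  k = 4: m = 4, d = 4, a = ⌊(6 + 4)/4⌋ = 2; p/q = (2·20 + 13)/(2·3 + 2) = 53/8; p² − 44·q² = 2809 − 2816 = -7.
  k = 5: m = 4, d = 7, a = ⌊(6 + 4)/7⌋ = 1; p/q = (1·53 + 20)/(1·8 + 3) = 73/11; p² − 44·q² = 5329 − 5324 = 5.
  k = 6: m = 3, d = 5, a = ⌊(6 + 3)/5⌋ = 1; p/q = (1·73 + 53)/(1·11 + 8) = 126/19; p² − 44·q² = 15876 − 15884 = -8.
  k = 7: m = 2, d = 8, a = ⌊(6 + 2)/8⌋ = 1; p/q = (1·126 + 73)/(1·19 + 11) = 199/30; p² − 44·q² = 39601 − 39600 = 1.
  The first convergent with p² − 44·q² = 1 gives the fundamental solution (x₁, y₁) = (199, 30).
Step 2: Apply the recurrence (x_{n+1}, y_{n+1}) = (x₁x_n + 44y₁y_n, x₁y_n + y₁x_n) repeatedly.
  From (x_1, y_1) = (199, 30): x_2 = 199·199 + 44·30·30 = 79201; y_2 = 199·30 + 30·199 = 11940.
  From (x_2, y_2) = (79201, 11940): x_3 = 199·79201 + 44·30·11940 = 31521799; y_3 = 199·11940 + 30·79201 = 4752090.
  From (x_3, y_3) = (31521799, 4752090): x_4 = 199·31521799 + 44·30·4752090 = 12545596801; y_4 = 199·4752090 + 30·31521799 = 1891319880.
Step 3: Verify x_4² - 44·y_4² = 157391999093261433601 - 157391999093261433600 = 1 (should be 1). ✓

(x_1, y_1) = (199, 30); (x_4, y_4) = (12545596801, 1891319880).


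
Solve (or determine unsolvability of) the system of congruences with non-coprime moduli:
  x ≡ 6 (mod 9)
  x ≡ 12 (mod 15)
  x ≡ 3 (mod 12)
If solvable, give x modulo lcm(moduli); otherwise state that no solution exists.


Moduli 9, 15, 12 are not pairwise coprime, so CRT works modulo lcm(m_i) when all pairwise compatibility conditions hold.
Pairwise compatibility: gcd(m_i, m_j) must divide a_i - a_j for every pair.
Merge one congruence at a time:
  Start: x ≡ 6 (mod 9).
  Combine with x ≡ 12 (mod 15): gcd(9, 15) = 3; 12 - 6 = 6, which IS divisible by 3, so compatible.
    Write x = 6 + 9·t and substitute into x ≡ 12 (mod 15): 9·t ≡ 12 − 6 = 6 (mod 15).
    Divide the congruence (and modulus) by g = 3: 3·t ≡ 2 (mod 5).
    The inverse of 3 mod 5 is 2 (since 3·2 = 6 = 1·5 + 1), so t ≡ 2·2 = 4 ≡ 4 (mod 5).
    Then x = 6 + 9·4 = 42, valid modulo lcm(9, 15) = 45: x ≡ 42 (mod 45).
  Combine with x ≡ 3 (mod 12): gcd(45, 12) = 3; 3 - 42 = -39, which IS divisible by 3, so compatible.
    Write x = 42 + 45·t and substitute into x ≡ 3 (mod 12): 45·t ≡ 3 − 42 = -39 (mod 12).
    Divide the congruence (and modulus) by g = 3: 15·t ≡ -13 (mod 4).
    Reduce coefficients mod 4: 3·t ≡ 3 (mod 4).
    The inverse of 3 mod 4 is 3 (since 3·3 = 9 = 2·4 + 1), so t ≡ 3·3 = 9 ≡ 1 (mod 4).
    Then x = 42 + 45·1 = 87, valid modulo lcm(45, 12) = 180: x ≡ 87 (mod 180).
Verify: 87 mod 9 = 6, 87 mod 15 = 12, 87 mod 12 = 3.

x ≡ 87 (mod 180).


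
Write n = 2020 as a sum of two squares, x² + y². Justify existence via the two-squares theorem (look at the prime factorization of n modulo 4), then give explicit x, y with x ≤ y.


Step 1: Factor n = 2020 = 2^2 · 5 · 101.
Step 2: Check the mod-4 condition on each prime factor: 2 = 2 (special); 5 ≡ 1 (mod 4), exponent 1; 101 ≡ 1 (mod 4), exponent 1.
All primes ≡ 3 (mod 4) appear to even exponent (or don't appear), so by the two-squares theorem n IS expressible as a sum of two squares.
Step 3: Build a representation. Group n = k² · m with k = 2 and m = 5 · 101 = 505 (a product of primes ≡ 1 (mod 4)); a representation of m scales to one of n via (k·x)² + (k·y)² = k²(x² + y²). Each prime p ≡ 1 (mod 4) is itself a sum of two squares; find a² by testing p − a² for a perfect square:
  5: 5 − 1² = 4 = 2² ⇒ 5 = 1² + 2².
  101: 101 − 1² = 100 = 10² ⇒ 101 = 1² + 10².
  Combine using the Brahmagupta–Fibonacci identity (a² + b²)(c² + d²) = (ac − bd)² + (ad + bc)² = (ac + bd)² + (ad − bc)²:
  5 · 101 = 505: from (1² + 2²)(1² + 10²), take (1·1 − 2·10, 1·10 + 2·1) = (1 − 20, 10 + 2) = (-19, 12); dropping signs (only squares matter) gives (19, 12); check 19² + 12² = 361 + 144 = 505 ✓.
  Scale by k = 2: (2·19, 2·12) = (38, 24).
Step 4: Order so x ≤ y and verify: 24² + 38² = 576 + 1444 = 2020 = n. ✓

n = 2020 = 24² + 38² (one valid representation with x ≤ y).


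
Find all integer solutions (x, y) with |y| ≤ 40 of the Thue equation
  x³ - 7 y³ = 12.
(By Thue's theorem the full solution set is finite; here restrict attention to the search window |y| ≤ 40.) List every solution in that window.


The equation is x³ - 7y³ = 12. For fixed y, x³ = 7·y³ + 12, so a solution requires the RHS to be a perfect cube.
Strategy: iterate y from -40 to 40, compute RHS = 7·y³ + 12, and check whether it is a (positive or negative) perfect cube.
Check small values of y:
  y = 0: RHS = 12 is not a perfect cube.
  y = 1: RHS = 19 is not a perfect cube.
  y = -1: RHS = 5 is not a perfect cube.
  y = 2: RHS = 68 is not a perfect cube.
  y = -2: RHS = -44 is not a perfect cube.
  y = 3: RHS = 201 is not a perfect cube.
  y = -3: RHS = -177 is not a perfect cube.
Continuing the search up to |y| = 40 finds no solutions either.
No (x, y) in the scanned range satisfies the equation.

No integer solutions with |y| ≤ 40.


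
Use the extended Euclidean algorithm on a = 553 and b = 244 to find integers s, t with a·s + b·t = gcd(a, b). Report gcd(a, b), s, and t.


Euclidean algorithm on (553, 244) — divide until remainder is 0:
  553 = 2 · 244 + 65
  244 = 3 · 65 + 49
  65 = 1 · 49 + 16
  49 = 3 · 16 + 1
  16 = 16 · 1 + 0
gcd(553, 244) = 1.
Track Bezout coefficients alongside the remainders: start with r₀ = 553 = a·1 + b·0 (s = 1, t = 0) and r₁ = 244 = a·0 + b·1 (s = 0, t = 1); each new remainder r_{k+1} = r_{k-1} − q_k·r_k inherits s_{k+1} = s_{k-1} − q_k·s_k, t_{k+1} = t_{k-1} − q_k·t_k, so r_k = a·s_k + b·t_k at every step:
  q = 2: r = 65, s = 1 − 2·0 = 1, t = 0 − 2·1 = -2  (check: 553·1 + 244·(-2) = 65)
  q = 3: r = 49, s = 0 − 3·1 = -3, t = 1 − 3·(-2) = 7  (check: 553·(-3) + 244·7 = 49)
  q = 1: r = 16, s = 1 − 1·(-3) = 4, t = -2 − 1·7 = -9  (check: 553·4 + 244·(-9) = 16)
  q = 3: r = 1, s = -3 − 3·4 = -15, t = 7 − 3·(-9) = 34  (check: 553·(-15) + 244·34 = 1)
The row with r = 1 (the gcd) gives the Bezout coefficients s = -15, t = 34.
Result: 553 · (-15) + 244 · (34) = 1.

gcd(553, 244) = 1; s = -15, t = 34 (check: 553·(-15) + 244·34 = 1).


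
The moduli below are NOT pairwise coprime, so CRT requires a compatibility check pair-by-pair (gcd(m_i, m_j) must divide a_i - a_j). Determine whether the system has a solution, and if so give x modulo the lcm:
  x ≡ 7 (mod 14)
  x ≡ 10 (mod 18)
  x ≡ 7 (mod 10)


Moduli 14, 18, 10 are not pairwise coprime, so CRT works modulo lcm(m_i) when all pairwise compatibility conditions hold.
Pairwise compatibility: gcd(m_i, m_j) must divide a_i - a_j for every pair.
Merge one congruence at a time:
  Start: x ≡ 7 (mod 14).
  Combine with x ≡ 10 (mod 18): gcd(14, 18) = 2, and 10 - 7 = 3 is NOT divisible by 2.
    ⇒ system is inconsistent (no integer solution).

No solution (the system is inconsistent).


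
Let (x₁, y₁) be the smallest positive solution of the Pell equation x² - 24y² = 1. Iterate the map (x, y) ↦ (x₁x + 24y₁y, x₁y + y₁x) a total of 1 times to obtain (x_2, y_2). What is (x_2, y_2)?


Step 1: Find the fundamental solution (x₁, y₁) of x² - 24y² = 1.
  Expand √24 as a continued fraction. a₀ = ⌊√24⌋ = 4; iterate m_{k+1} = d_k·a_k − m_k, d_{k+1} = (24 − m_{k+1}²)/d_k, a_{k+1} = ⌊(a₀ + m_{k+1})/d_{k+1}⌋ (starting m₀ = 0, d₀ = 1), with convergents p_k = a_k·p_{k-1} + p_{k-2}, q_k = a_k·q_{k-1} + q_{k-2} (p₋₁ = 1, q₋₁ = 0):
  k = 0: a₀ = 4; p₀/q₀ = 4/1; p₀² − 24·q₀² = 16 − 24 = -8.
  k = 1: m = 4, d = 8, a = ⌊(4 + 4)/8⌋ = 1; p/q = (1·4 + 1)/(1·1 + 0) = 5/1; p² − 24·q² = 25 − 24 = 1.
  The first convergent with p² − 24·q² = 1 gives the fundamental solution (x₁, y₁) = (5, 1).
Step 2: Apply the recurrence (x_{n+1}, y_{n+1}) = (x₁x_n + 24y₁y_n, x₁y_n + y₁x_n) repeatedly.
  From (x_1, y_1) = (5, 1): x_2 = 5·5 + 24·1·1 = 49; y_2 = 5·1 + 1·5 = 10.
Step 3: Verify x_2² - 24·y_2² = 2401 - 2400 = 1 (should be 1). ✓

(x_1, y_1) = (5, 1); (x_2, y_2) = (49, 10).


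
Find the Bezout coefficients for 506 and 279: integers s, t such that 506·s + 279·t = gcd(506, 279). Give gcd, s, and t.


Euclidean algorithm on (506, 279) — divide until remainder is 0:
  506 = 1 · 279 + 227
  279 = 1 · 227 + 52
  227 = 4 · 52 + 19
  52 = 2 · 19 + 14
  19 = 1 · 14 + 5
  14 = 2 · 5 + 4
  5 = 1 · 4 + 1
  4 = 4 · 1 + 0
gcd(506, 279) = 1.
Track Bezout coefficients alongside the remainders: start with r₀ = 506 = a·1 + b·0 (s = 1, t = 0) and r₁ = 279 = a·0 + b·1 (s = 0, t = 1); each new remainder r_{k+1} = r_{k-1} − q_k·r_k inherits s_{k+1} = s_{k-1} − q_k·s_k, t_{k+1} = t_{k-1} − q_k·t_k, so r_k = a·s_k + b·t_k at every step:
  q = 1: r = 227, s = 1 − 1·0 = 1, t = 0 − 1·1 = -1  (check: 506·1 + 279·(-1) = 227)
  q = 1: r = 52, s = 0 − 1·1 = -1, t = 1 − 1·(-1) = 2  (check: 506·(-1) + 279·2 = 52)
  q = 4: r = 19, s = 1 − 4·(-1) = 5, t = -1 − 4·2 = -9  (check: 506·5 + 279·(-9) = 19)
  q = 2: r = 14, s = -1 − 2·5 = -11, t = 2 − 2·(-9) = 20  (check: 506·(-11) + 279·20 = 14)
  q = 1: r = 5, s = 5 − 1·(-11) = 16, t = -9 − 1·20 = -29  (check: 506·16 + 279·(-29) = 5)
  q = 2: r = 4, s = -11 − 2·16 = -43, t = 20 − 2·(-29) = 78  (check: 506·(-43) + 279·78 = 4)
  q = 1: r = 1, s = 16 − 1·(-43) = 59, t = -29 − 1·78 = -107  (check: 506·59 + 279·(-107) = 1)
The row with r = 1 (the gcd) gives the Bezout coefficients s = 59, t = -107.
Result: 506 · (59) + 279 · (-107) = 1.

gcd(506, 279) = 1; s = 59, t = -107 (check: 506·59 + 279·(-107) = 1).


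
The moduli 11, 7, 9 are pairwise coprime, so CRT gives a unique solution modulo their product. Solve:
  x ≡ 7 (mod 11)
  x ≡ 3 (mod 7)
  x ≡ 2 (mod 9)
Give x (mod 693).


Moduli 11, 7, 9 are pairwise coprime; by CRT there is a unique solution modulo M = 11 · 7 · 9 = 693.
Solve pairwise, accumulating the modulus:
  Start with x ≡ 7 (mod 11).
  Combine with x ≡ 3 (mod 7): since gcd(11, 7) = 1, we get a unique residue mod 77.
    Write x = 7 + 11·t and substitute into x ≡ 3 (mod 7): 11·t ≡ 3 − 7 = -4 (mod 7).
    Reduce coefficients mod 7: 4·t ≡ 3 (mod 7).
    The inverse of 4 mod 7 is 2 (since 4·2 = 8 = 1·7 + 1), so t ≡ 2·3 = 6 ≡ 6 (mod 7).
    Then x = 7 + 11·6 = 73, valid modulo lcm(11, 7) = 77: x ≡ 73 (mod 77).
  Combine with x ≡ 2 (mod 9): since gcd(77, 9) = 1, we get a unique residue mod 693.
    Write x = 73 + 77·t and substitute into x ≡ 2 (mod 9): 77·t ≡ 2 − 73 = -71 (mod 9).
    Reduce coefficients mod 9: 5·t ≡ 1 (mod 9).
    The inverse of 5 mod 9 is 2 (since 5·2 = 10 = 1·9 + 1), so t ≡ 2·1 = 2 ≡ 2 (mod 9).
    Then x = 73 + 77·2 = 227, valid modulo lcm(77, 9) = 693: x ≡ 227 (mod 693).
Verify: 227 mod 11 = 7 ✓, 227 mod 7 = 3 ✓, 227 mod 9 = 2 ✓.

x ≡ 227 (mod 693).


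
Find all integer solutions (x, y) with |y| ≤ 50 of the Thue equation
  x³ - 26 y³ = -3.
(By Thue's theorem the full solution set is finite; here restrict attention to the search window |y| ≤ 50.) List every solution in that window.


The equation is x³ - 26y³ = -3. For fixed y, x³ = 26·y³ − 3, so a solution requires the RHS to be a perfect cube.
Strategy: iterate y from -50 to 50, compute RHS = 26·y³ − 3, and check whether it is a (positive or negative) perfect cube.
Check small values of y:
  y = 0: RHS = -3 is not a perfect cube.
  y = 1: RHS = 23 is not a perfect cube.
  y = -1: RHS = -29 is not a perfect cube.
  y = 2: RHS = 205 is not a perfect cube.
  y = -2: RHS = -211 is not a perfect cube.
  y = 3: RHS = 699 is not a perfect cube.
  y = -3: RHS = -705 is not a perfect cube.
Continuing the search up to |y| = 50 finds no solutions either.
No (x, y) in the scanned range satisfies the equation.

No integer solutions with |y| ≤ 50.


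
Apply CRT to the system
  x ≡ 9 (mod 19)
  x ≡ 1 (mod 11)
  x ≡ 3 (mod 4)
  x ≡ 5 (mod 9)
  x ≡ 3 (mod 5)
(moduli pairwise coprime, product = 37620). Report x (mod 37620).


Product of moduli M = 19 · 11 · 4 · 9 · 5 = 37620.
Merge one congruence at a time:
  Start: x ≡ 9 (mod 19).
  Combine with x ≡ 1 (mod 11); new modulus lcm = 209.
    Write x = 9 + 19·t and substitute into x ≡ 1 (mod 11): 19·t ≡ 1 − 9 = -8 (mod 11).
    Reduce coefficients mod 11: 8·t ≡ 3 (mod 11).
    The inverse of 8 mod 11 is 7 (since 8·7 = 56 = 5·11 + 1), so t ≡ 7·3 = 21 ≡ 10 (mod 11).
    Then x = 9 + 19·10 = 199, valid modulo lcm(19, 11) = 209: x ≡ 199 (mod 209).
  Combine with x ≡ 3 (mod 4); new modulus lcm = 836.
    Write x = 199 + 209·t and substitute into x ≡ 3 (mod 4): 209·t ≡ 3 − 199 = -196 (mod 4).
    Reduce coefficients mod 4: 1·t ≡ 0 (mod 4).
    So t ≡ 0 (mod 4).
    Then x = 199 + 209·0 = 199, valid modulo lcm(209, 4) = 836: x ≡ 199 (mod 836).
  Combine with x ≡ 5 (mod 9); new modulus lcm = 7524.
    Write x = 199 + 836·t and substitute into x ≡ 5 (mod 9): 836·t ≡ 5 − 199 = -194 (mod 9).
    Reduce coefficients mod 9: 8·t ≡ 4 (mod 9).
    The inverse of 8 mod 9 is 8 (since 8·8 = 64 = 7·9 + 1), so t ≡ 8·4 = 32 ≡ 5 (mod 9).
    Then x = 199 + 836·5 = 4379, valid modulo lcm(836, 9) = 7524: x ≡ 4379 (mod 7524).
  Combine with x ≡ 3 (mod 5); new modulus lcm = 37620.
    Write x = 4379 + 7524·t and substitute into x ≡ 3 (mod 5): 7524·t ≡ 3 − 4379 = -4376 (mod 5).
    Reduce coefficients mod 5: 4·t ≡ 4 (mod 5).
    The inverse of 4 mod 5 is 4 (since 4·4 = 16 = 3·5 + 1), so t ≡ 4·4 = 16 ≡ 1 (mod 5).
    Then x = 4379 + 7524·1 = 11903, valid modulo lcm(7524, 5) = 37620: x ≡ 11903 (mod 37620).
Verify against each original: 11903 mod 19 = 9, 11903 mod 11 = 1, 11903 mod 4 = 3, 11903 mod 9 = 5, 11903 mod 5 = 3.

x ≡ 11903 (mod 37620).


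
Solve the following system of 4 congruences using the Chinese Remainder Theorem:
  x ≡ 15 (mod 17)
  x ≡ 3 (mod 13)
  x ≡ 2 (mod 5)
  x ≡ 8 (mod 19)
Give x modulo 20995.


Product of moduli M = 17 · 13 · 5 · 19 = 20995.
Merge one congruence at a time:
  Start: x ≡ 15 (mod 17).
  Combine with x ≡ 3 (mod 13); new modulus lcm = 221.
    Write x = 15 + 17·t and substitute into x ≡ 3 (mod 13): 17·t ≡ 3 − 15 = -12 (mod 13).
    Reduce coefficients mod 13: 4·t ≡ 1 (mod 13).
    The inverse of 4 mod 13 is 10 (since 4·10 = 40 = 3·13 + 1), so t ≡ 10·1 = 10 ≡ 10 (mod 13).
    Then x = 15 + 17·10 = 185, valid modulo lcm(17, 13) = 221: x ≡ 185 (mod 221).
  Combine with x ≡ 2 (mod 5); new modulus lcm = 1105.
    Write x = 185 + 221·t and substitute into x ≡ 2 (mod 5): 221·t ≡ 2 − 185 = -183 (mod 5).
    Reduce coefficients mod 5: 1·t ≡ 2 (mod 5).
    So t ≡ 2 (mod 5).
    Then x = 185 + 221·2 = 627, valid modulo lcm(221, 5) = 1105: x ≡ 627 (mod 1105).
  Combine with x ≡ 8 (mod 19); new modulus lcm = 20995.
    Write x = 627 + 1105·t and substitute into x ≡ 8 (mod 19): 1105·t ≡ 8 − 627 = -619 (mod 19).
    Reduce coefficients mod 19: 3·t ≡ 8 (mod 19).
    The inverse of 3 mod 19 is 13 (since 3·13 = 39 = 2·19 + 1), so t ≡ 13·8 = 104 ≡ 9 (mod 19).
    Then x = 627 + 1105·9 = 10572, valid modulo lcm(1105, 19) = 20995: x ≡ 10572 (mod 20995).
Verify against each original: 10572 mod 17 = 15, 10572 mod 13 = 3, 10572 mod 5 = 2, 10572 mod 19 = 8.

x ≡ 10572 (mod 20995).


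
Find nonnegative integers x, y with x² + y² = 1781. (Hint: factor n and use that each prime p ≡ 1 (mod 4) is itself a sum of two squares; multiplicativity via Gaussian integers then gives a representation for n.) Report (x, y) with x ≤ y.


Step 1: Factor n = 1781 = 13 · 137.
Step 2: Check the mod-4 condition on each prime factor: 13 ≡ 1 (mod 4), exponent 1; 137 ≡ 1 (mod 4), exponent 1.
All primes ≡ 3 (mod 4) appear to even exponent (or don't appear), so by the two-squares theorem n IS expressible as a sum of two squares.
Step 3: Build a representation. Here n = 13 · 137 is a product of primes ≡ 1 (mod 4). Each prime p ≡ 1 (mod 4) is itself a sum of two squares; find a² by testing p − a² for a perfect square:
  13: 13 − 1² = 12, 13 − 2² = 9 = 3² ⇒ 13 = 2² + 3².
  137: 137 − 1² = 136, 137 − 2² = 133, 137 − 3² = 128, 137 − 4² = 121 = 11² ⇒ 137 = 4² + 11².
  Combine using the Brahmagupta–Fibonacci identity (a² + b²)(c² + d²) = (ac − bd)² + (ad + bc)² = (ac + bd)² + (ad − bc)²:
  13 · 137 = 1781: from (2² + 3²)(4² + 11²), take (2·4 − 3·11, 2·11 + 3·4) = (8 − 33, 22 + 12) = (-25, 34); dropping signs (only squares matter) gives (25, 34); check 25² + 34² = 625 + 1156 = 1781 ✓.
Step 4: Order so x ≤ y and verify: 25² + 34² = 625 + 1156 = 1781 = n. ✓

n = 1781 = 25² + 34² (one valid representation with x ≤ y).


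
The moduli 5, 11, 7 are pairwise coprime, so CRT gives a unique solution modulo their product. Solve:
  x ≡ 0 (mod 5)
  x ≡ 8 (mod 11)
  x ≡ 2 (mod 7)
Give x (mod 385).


Moduli 5, 11, 7 are pairwise coprime; by CRT there is a unique solution modulo M = 5 · 11 · 7 = 385.
Solve pairwise, accumulating the modulus:
  Start with x ≡ 0 (mod 5).
  Combine with x ≡ 8 (mod 11): since gcd(5, 11) = 1, we get a unique residue mod 55.
    Write x = 0 + 5·t and substitute into x ≡ 8 (mod 11): 5·t ≡ 8 − 0 = 8 (mod 11).
    The inverse of 5 mod 11 is 9 (since 5·9 = 45 = 4·11 + 1), so t ≡ 9·8 = 72 ≡ 6 (mod 11).
    Then x = 0 + 5·6 = 30, valid modulo lcm(5, 11) = 55: x ≡ 30 (mod 55).
  Combine with x ≡ 2 (mod 7): since gcd(55, 7) = 1, we get a unique residue mod 385.
    Write x = 30 + 55·t and substitute into x ≡ 2 (mod 7): 55·t ≡ 2 − 30 = -28 (mod 7).
    Reduce coefficients mod 7: 6·t ≡ 0 (mod 7).
    The inverse of 6 mod 7 is 6 (since 6·6 = 36 = 5·7 + 1), so t ≡ 6·0 = 0 ≡ 0 (mod 7).
    Then x = 30 + 55·0 = 30, valid modulo lcm(55, 7) = 385: x ≡ 30 (mod 385).
Verify: 30 mod 5 = 0 ✓, 30 mod 11 = 8 ✓, 30 mod 7 = 2 ✓.

x ≡ 30 (mod 385).


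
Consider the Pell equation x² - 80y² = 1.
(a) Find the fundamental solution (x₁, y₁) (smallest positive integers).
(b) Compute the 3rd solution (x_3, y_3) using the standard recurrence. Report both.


Step 1: Find the fundamental solution (x₁, y₁) of x² - 80y² = 1.
  Expand √80 as a continued fraction. a₀ = ⌊√80⌋ = 8; iterate m_{k+1} = d_k·a_k − m_k, d_{k+1} = (80 − m_{k+1}²)/d_k, a_{k+1} = ⌊(a₀ + m_{k+1})/d_{k+1}⌋ (starting m₀ = 0, d₀ = 1), with convergents p_k = a_k·p_{k-1} + p_{k-2}, q_k = a_k·q_{k-1} + q_{k-2} (p₋₁ = 1, q₋₁ = 0):
  k = 0: a₀ = 8; p₀/q₀ = 8/1; p₀² − 80·q₀² = 64 − 80 = -16.
  k = 1: m = 8, d = 16, a = ⌊(8 + 8)/16⌋ = 1; p/q = (1·8 + 1)/(1·1 + 0) = 9/1; p² − 80·q² = 81 − 80 = 1.
  The first convergent with p² − 80·q² = 1 gives the fundamental solution (x₁, y₁) = (9, 1).
Step 2: Apply the recurrence (x_{n+1}, y_{n+1}) = (x₁x_n + 80y₁y_n, x₁y_n + y₁x_n) repeatedly.
  From (x_1, y_1) = (9, 1): x_2 = 9·9 + 80·1·1 = 161; y_2 = 9·1 + 1·9 = 18.
  From (x_2, y_2) = (161, 18): x_3 = 9·161 + 80·1·18 = 2889; y_3 = 9·18 + 1·161 = 323.
Step 3: Verify x_3² - 80·y_3² = 8346321 - 8346320 = 1 (should be 1). ✓

(x_1, y_1) = (9, 1); (x_3, y_3) = (2889, 323).


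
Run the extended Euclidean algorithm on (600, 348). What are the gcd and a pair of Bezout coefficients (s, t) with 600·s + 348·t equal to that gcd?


Euclidean algorithm on (600, 348) — divide until remainder is 0:
  600 = 1 · 348 + 252
  348 = 1 · 252 + 96
  252 = 2 · 96 + 60
  96 = 1 · 60 + 36
  60 = 1 · 36 + 24
  36 = 1 · 24 + 12
  24 = 2 · 12 + 0
gcd(600, 348) = 12.
Track Bezout coefficients alongside the remainders: start with r₀ = 600 = a·1 + b·0 (s = 1, t = 0) and r₁ = 348 = a·0 + b·1 (s = 0, t = 1); each new remainder r_{k+1} = r_{k-1} − q_k·r_k inherits s_{k+1} = s_{k-1} − q_k·s_k, t_{k+1} = t_{k-1} − q_k·t_k, so r_k = a·s_k + b·t_k at every step:
  q = 1: r = 252, s = 1 − 1·0 = 1, t = 0 − 1·1 = -1  (check: 600·1 + 348·(-1) = 252)
  q = 1: r = 96, s = 0 − 1·1 = -1, t = 1 − 1·(-1) = 2  (check: 600·(-1) + 348·2 = 96)
  q = 2: r = 60, s = 1 − 2·(-1) = 3, t = -1 − 2·2 = -5  (check: 600·3 + 348·(-5) = 60)
  q = 1: r = 36, s = -1 − 1·3 = -4, t = 2 − 1·(-5) = 7  (check: 600·(-4) + 348·7 = 36)
  q = 1: r = 24, s = 3 − 1·(-4) = 7, t = -5 − 1·7 = -12  (check: 600·7 + 348·(-12) = 24)
  q = 1: r = 12, s = -4 − 1·7 = -11, t = 7 − 1·(-12) = 19  (check: 600·(-11) + 348·19 = 12)
The row with r = 12 (the gcd) gives the Bezout coefficients s = -11, t = 19.
Result: 600 · (-11) + 348 · (19) = 12.

gcd(600, 348) = 12; s = -11, t = 19 (check: 600·(-11) + 348·19 = 12).


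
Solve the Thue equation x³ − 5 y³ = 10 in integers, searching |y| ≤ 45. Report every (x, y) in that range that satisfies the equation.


The equation is x³ - 5y³ = 10. For fixed y, x³ = 5·y³ + 10, so a solution requires the RHS to be a perfect cube.
Strategy: iterate y from -45 to 45, compute RHS = 5·y³ + 10, and check whether it is a (positive or negative) perfect cube.
Check small values of y:
  y = 0: RHS = 10 is not a perfect cube.
  y = 1: RHS = 15 is not a perfect cube.
  y = -1: RHS = 5 is not a perfect cube.
  y = 2: RHS = 50 is not a perfect cube.
  y = -2: RHS = -30 is not a perfect cube.
  y = 3: RHS = 145 is not a perfect cube.
  y = -3: RHS = -125 = (-5)³ ⇒ x = -5 works.
Continuing the search up to |y| = 45 finds no further solutions beyond those listed.
Collected solutions: (-5, -3).

Solutions (with |y| ≤ 45): (-5, -3).


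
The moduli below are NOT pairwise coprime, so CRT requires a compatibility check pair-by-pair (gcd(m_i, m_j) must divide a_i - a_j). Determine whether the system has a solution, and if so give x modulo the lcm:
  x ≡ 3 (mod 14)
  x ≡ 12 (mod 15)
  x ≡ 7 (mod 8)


Moduli 14, 15, 8 are not pairwise coprime, so CRT works modulo lcm(m_i) when all pairwise compatibility conditions hold.
Pairwise compatibility: gcd(m_i, m_j) must divide a_i - a_j for every pair.
Merge one congruence at a time:
  Start: x ≡ 3 (mod 14).
  Combine with x ≡ 12 (mod 15): gcd(14, 15) = 1; 12 - 3 = 9, which IS divisible by 1, so compatible.
    Write x = 3 + 14·t and substitute into x ≡ 12 (mod 15): 14·t ≡ 12 − 3 = 9 (mod 15).
    The inverse of 14 mod 15 is 14 (since 14·14 = 196 = 13·15 + 1), so t ≡ 14·9 = 126 ≡ 6 (mod 15).
    Then x = 3 + 14·6 = 87, valid modulo lcm(14, 15) = 210: x ≡ 87 (mod 210).
  Combine with x ≡ 7 (mod 8): gcd(210, 8) = 2; 7 - 87 = -80, which IS divisible by 2, so compatible.
    Write x = 87 + 210·t and substitute into x ≡ 7 (mod 8): 210·t ≡ 7 − 87 = -80 (mod 8).
    Divide the congruence (and modulus) by g = 2: 105·t ≡ -40 (mod 4).
    Reduce coefficients mod 4: 1·t ≡ 0 (mod 4).
    So t ≡ 0 (mod 4).
    Then x = 87 + 210·0 = 87, valid modulo lcm(210, 8) = 840: x ≡ 87 (mod 840).
Verify: 87 mod 14 = 3, 87 mod 15 = 12, 87 mod 8 = 7.

x ≡ 87 (mod 840).


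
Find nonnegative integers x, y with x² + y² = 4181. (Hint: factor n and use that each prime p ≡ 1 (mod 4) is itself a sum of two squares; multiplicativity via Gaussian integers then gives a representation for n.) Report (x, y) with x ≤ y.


Step 1: Factor n = 4181 = 37 · 113.
Step 2: Check the mod-4 condition on each prime factor: 37 ≡ 1 (mod 4), exponent 1; 113 ≡ 1 (mod 4), exponent 1.
All primes ≡ 3 (mod 4) appear to even exponent (or don't appear), so by the two-squares theorem n IS expressible as a sum of two squares.
Step 3: Build a representation. Here n = 37 · 113 is a product of primes ≡ 1 (mod 4). Each prime p ≡ 1 (mod 4) is itself a sum of two squares; find a² by testing p − a² for a perfect square:
  37: 37 − 1² = 36 = 6² ⇒ 37 = 1² + 6².
  113: 113 − 1² = 112, 113 − 2² = 109, 113 − 3² = 104, 113 − 4² = 97, 113 − 5² = 88, 113 − 6² = 77, 113 − 7² = 64 = 8² ⇒ 113 = 7² + 8².
  Combine using the Brahmagupta–Fibonacci identity (a² + b²)(c² + d²) = (ac − bd)² + (ad + bc)² = (ac + bd)² + (ad − bc)²:
  37 · 113 = 4181: from (1² + 6²)(7² + 8²), take (1·7 − 6·8, 1·8 + 6·7) = (7 − 48, 8 + 42) = (-41, 50); dropping signs (only squares matter) gives (41, 50); check 41² + 50² = 1681 + 2500 = 4181 ✓.
Step 4: Order so x ≤ y and verify: 41² + 50² = 1681 + 2500 = 4181 = n. ✓

n = 4181 = 41² + 50² (one valid representation with x ≤ y).


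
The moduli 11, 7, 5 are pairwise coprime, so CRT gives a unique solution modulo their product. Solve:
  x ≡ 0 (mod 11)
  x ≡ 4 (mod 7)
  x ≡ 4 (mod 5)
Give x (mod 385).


Moduli 11, 7, 5 are pairwise coprime; by CRT there is a unique solution modulo M = 11 · 7 · 5 = 385.
Solve pairwise, accumulating the modulus:
  Start with x ≡ 0 (mod 11).
  Combine with x ≡ 4 (mod 7): since gcd(11, 7) = 1, we get a unique residue mod 77.
    Write x = 0 + 11·t and substitute into x ≡ 4 (mod 7): 11·t ≡ 4 − 0 = 4 (mod 7).
    Reduce coefficients mod 7: 4·t ≡ 4 (mod 7).
    The inverse of 4 mod 7 is 2 (since 4·2 = 8 = 1·7 + 1), so t ≡ 2·4 = 8 ≡ 1 (mod 7).
    Then x = 0 + 11·1 = 11, valid modulo lcm(11, 7) = 77: x ≡ 11 (mod 77).
  Combine with x ≡ 4 (mod 5): since gcd(77, 5) = 1, we get a unique residue mod 385.
    Write x = 11 + 77·t and substitute into x ≡ 4 (mod 5): 77·t ≡ 4 − 11 = -7 (mod 5).
    Reduce coefficients mod 5: 2·t ≡ 3 (mod 5).
    The inverse of 2 mod 5 is 3 (since 2·3 = 6 = 1·5 + 1), so t ≡ 3·3 = 9 ≡ 4 (mod 5).
    Then x = 11 + 77·4 = 319, valid modulo lcm(77, 5) = 385: x ≡ 319 (mod 385).
Verify: 319 mod 11 = 0 ✓, 319 mod 7 = 4 ✓, 319 mod 5 = 4 ✓.

x ≡ 319 (mod 385).


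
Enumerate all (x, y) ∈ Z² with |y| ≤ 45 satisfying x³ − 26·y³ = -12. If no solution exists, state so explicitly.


The equation is x³ - 26y³ = -12. For fixed y, x³ = 26·y³ − 12, so a solution requires the RHS to be a perfect cube.
Strategy: iterate y from -45 to 45, compute RHS = 26·y³ − 12, and check whether it is a (positive or negative) perfect cube.
Check small values of y:
  y = 0: RHS = -12 is not a perfect cube.
  y = 1: RHS = 14 is not a perfect cube.
  y = -1: RHS = -38 is not a perfect cube.
  y = 2: RHS = 196 is not a perfect cube.
  y = -2: RHS = -220 is not a perfect cube.
  y = 3: RHS = 690 is not a perfect cube.
  y = -3: RHS = -714 is not a perfect cube.
Continuing the search up to |y| = 45 finds no solutions either.
No (x, y) in the scanned range satisfies the equation.

No integer solutions with |y| ≤ 45.


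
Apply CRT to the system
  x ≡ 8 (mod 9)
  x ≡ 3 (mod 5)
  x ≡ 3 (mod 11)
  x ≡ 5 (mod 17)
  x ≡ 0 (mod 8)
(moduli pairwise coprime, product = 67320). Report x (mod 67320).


Product of moduli M = 9 · 5 · 11 · 17 · 8 = 67320.
Merge one congruence at a time:
  Start: x ≡ 8 (mod 9).
  Combine with x ≡ 3 (mod 5); new modulus lcm = 45.
    Write x = 8 + 9·t and substitute into x ≡ 3 (mod 5): 9·t ≡ 3 − 8 = -5 (mod 5).
    Reduce coefficients mod 5: 4·t ≡ 0 (mod 5).
    The inverse of 4 mod 5 is 4 (since 4·4 = 16 = 3·5 + 1), so t ≡ 4·0 = 0 ≡ 0 (mod 5).
    Then x = 8 + 9·0 = 8, valid modulo lcm(9, 5) = 45: x ≡ 8 (mod 45).
  Combine with x ≡ 3 (mod 11); new modulus lcm = 495.
    Write x = 8 + 45·t and substitute into x ≡ 3 (mod 11): 45·t ≡ 3 − 8 = -5 (mod 11).
    Reduce coefficients mod 11: 1·t ≡ 6 (mod 11).
    So t ≡ 6 (mod 11).
    Then x = 8 + 45·6 = 278, valid modulo lcm(45, 11) = 495: x ≡ 278 (mod 495).
  Combine with x ≡ 5 (mod 17); new modulus lcm = 8415.
    Write x = 278 + 495·t and substitute into x ≡ 5 (mod 17): 495·t ≡ 5 − 278 = -273 (mod 17).
    Reduce coefficients mod 17: 2·t ≡ 16 (mod 17).
    The inverse of 2 mod 17 is 9 (since 2·9 = 18 = 1·17 + 1), so t ≡ 9·16 = 144 ≡ 8 (mod 17).
    Then x = 278 + 495·8 = 4238, valid modulo lcm(495, 17) = 8415: x ≡ 4238 (mod 8415).
  Combine with x ≡ 0 (mod 8); new modulus lcm = 67320.
    Write x = 4238 + 8415·t and substitute into x ≡ 0 (mod 8): 8415·t ≡ 0 − 4238 = -4238 (mod 8).
    Reduce coefficients mod 8: 7·t ≡ 2 (mod 8).
    The inverse of 7 mod 8 is 7 (since 7·7 = 49 = 6·8 + 1), so t ≡ 7·2 = 14 ≡ 6 (mod 8).
    Then x = 4238 + 8415·6 = 54728, valid modulo lcm(8415, 8) = 67320: x ≡ 54728 (mod 67320).
Verify against each original: 54728 mod 9 = 8, 54728 mod 5 = 3, 54728 mod 11 = 3, 54728 mod 17 = 5, 54728 mod 8 = 0.

x ≡ 54728 (mod 67320).


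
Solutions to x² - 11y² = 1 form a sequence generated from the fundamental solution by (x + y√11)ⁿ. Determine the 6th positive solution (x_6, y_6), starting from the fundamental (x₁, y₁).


Step 1: Find the fundamental solution (x₁, y₁) of x² - 11y² = 1.
  Expand √11 as a continued fraction. a₀ = ⌊√11⌋ = 3; iterate m_{k+1} = d_k·a_k − m_k, d_{k+1} = (11 − m_{k+1}²)/d_k, a_{k+1} = ⌊(a₀ + m_{k+1})/d_{k+1}⌋ (starting m₀ = 0, d₀ = 1), with convergents p_k = a_k·p_{k-1} + p_{k-2}, q_k = a_k·q_{k-1} + q_{k-2} (p₋₁ = 1, q₋₁ = 0):
  k = 0: a₀ = 3; p₀/q₀ = 3/1; p₀² − 11·q₀² = 9 − 11 = -2.
  k = 1: m = 3, d = 2, a = ⌊(3 + 3)/2⌋ = 3; p/q = (3·3 + 1)/(3·1 + 0) = 10/3; p² − 11·q² = 100 − 99 = 1.
  The first convergent with p² − 11·q² = 1 gives the fundamental solution (x₁, y₁) = (10, 3).
Step 2: Apply the recurrence (x_{n+1}, y_{n+1}) = (x₁x_n + 11y₁y_n, x₁y_n + y₁x_n) repeatedly.
  From (x_1, y_1) = (10, 3): x_2 = 10·10 + 11·3·3 = 199; y_2 = 10·3 + 3·10 = 60.
  From (x_2, y_2) = (199, 60): x_3 = 10·199 + 11·3·60 = 3970; y_3 = 10·60 + 3·199 = 1197.
  From (x_3, y_3) = (3970, 1197): x_4 = 10·3970 + 11·3·1197 = 79201; y_4 = 10·1197 + 3·3970 = 23880.
  From (x_4, y_4) = (79201, 23880): x_5 = 10·79201 + 11·3·23880 = 1580050; y_5 = 10·23880 + 3·79201 = 476403.
  From (x_5, y_5) = (1580050, 476403): x_6 = 10·1580050 + 11·3·476403 = 31521799; y_6 = 10·476403 + 3·1580050 = 9504180.
Step 3: Verify x_6² - 11·y_6² = 993623812196401 - 993623812196400 = 1 (should be 1). ✓

(x_1, y_1) = (10, 3); (x_6, y_6) = (31521799, 9504180).


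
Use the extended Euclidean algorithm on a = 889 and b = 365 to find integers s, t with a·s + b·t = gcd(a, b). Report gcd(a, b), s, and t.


Euclidean algorithm on (889, 365) — divide until remainder is 0:
  889 = 2 · 365 + 159
  365 = 2 · 159 + 47
  159 = 3 · 47 + 18
  47 = 2 · 18 + 11
  18 = 1 · 11 + 7
  11 = 1 · 7 + 4
  7 = 1 · 4 + 3
  4 = 1 · 3 + 1
  3 = 3 · 1 + 0
gcd(889, 365) = 1.
Track Bezout coefficients alongside the remainders: start with r₀ = 889 = a·1 + b·0 (s = 1, t = 0) and r₁ = 365 = a·0 + b·1 (s = 0, t = 1); each new remainder r_{k+1} = r_{k-1} − q_k·r_k inherits s_{k+1} = s_{k-1} − q_k·s_k, t_{k+1} = t_{k-1} − q_k·t_k, so r_k = a·s_k + b·t_k at every step:
  q = 2: r = 159, s = 1 − 2·0 = 1, t = 0 − 2·1 = -2  (check: 889·1 + 365·(-2) = 159)
  q = 2: r = 47, s = 0 − 2·1 = -2, t = 1 − 2·(-2) = 5  (check: 889·(-2) + 365·5 = 47)
  q = 3: r = 18, s = 1 − 3·(-2) = 7, t = -2 − 3·5 = -17  (check: 889·7 + 365·(-17) = 18)
  q = 2: r = 11, s = -2 − 2·7 = -16, t = 5 − 2·(-17) = 39  (check: 889·(-16) + 365·39 = 11)
  q = 1: r = 7, s = 7 − 1·(-16) = 23, t = -17 − 1·39 = -56  (check: 889·23 + 365·(-56) = 7)
  q = 1: r = 4, s = -16 − 1·23 = -39, t = 39 − 1·(-56) = 95  (check: 889·(-39) + 365·95 = 4)
  q = 1: r = 3, s = 23 − 1·(-39) = 62, t = -56 − 1·95 = -151  (check: 889·62 + 365·(-151) = 3)
  q = 1: r = 1, s = -39 − 1·62 = -101, t = 95 − 1·(-151) = 246  (check: 889·(-101) + 365·246 = 1)
The row with r = 1 (the gcd) gives the Bezout coefficients s = -101, t = 246.
Result: 889 · (-101) + 365 · (246) = 1.

gcd(889, 365) = 1; s = -101, t = 246 (check: 889·(-101) + 365·246 = 1).


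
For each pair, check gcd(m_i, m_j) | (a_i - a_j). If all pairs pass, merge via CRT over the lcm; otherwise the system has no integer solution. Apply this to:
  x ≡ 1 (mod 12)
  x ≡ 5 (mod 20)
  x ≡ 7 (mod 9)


Moduli 12, 20, 9 are not pairwise coprime, so CRT works modulo lcm(m_i) when all pairwise compatibility conditions hold.
Pairwise compatibility: gcd(m_i, m_j) must divide a_i - a_j for every pair.
Merge one congruence at a time:
  Start: x ≡ 1 (mod 12).
  Combine with x ≡ 5 (mod 20): gcd(12, 20) = 4; 5 - 1 = 4, which IS divisible by 4, so compatible.
    Write x = 1 + 12·t and substitute into x ≡ 5 (mod 20): 12·t ≡ 5 − 1 = 4 (mod 20).
    Divide the congruence (and modulus) by g = 4: 3·t ≡ 1 (mod 5).
    The inverse of 3 mod 5 is 2 (since 3·2 = 6 = 1·5 + 1), so t ≡ 2·1 = 2 ≡ 2 (mod 5).
    Then x = 1 + 12·2 = 25, valid modulo lcm(12, 20) = 60: x ≡ 25 (mod 60).
  Combine with x ≡ 7 (mod 9): gcd(60, 9) = 3; 7 - 25 = -18, which IS divisible by 3, so compatible.
    Write x = 25 + 60·t and substitute into x ≡ 7 (mod 9): 60·t ≡ 7 − 25 = -18 (mod 9).
    Divide the congruence (and modulus) by g = 3: 20·t ≡ -6 (mod 3).
    Reduce coefficients mod 3: 2·t ≡ 0 (mod 3).
    The inverse of 2 mod 3 is 2 (since 2·2 = 4 = 1·3 + 1), so t ≡ 2·0 = 0 ≡ 0 (mod 3).
    Then x = 25 + 60·0 = 25, valid modulo lcm(60, 9) = 180: x ≡ 25 (mod 180).
Verify: 25 mod 12 = 1, 25 mod 20 = 5, 25 mod 9 = 7.

x ≡ 25 (mod 180).


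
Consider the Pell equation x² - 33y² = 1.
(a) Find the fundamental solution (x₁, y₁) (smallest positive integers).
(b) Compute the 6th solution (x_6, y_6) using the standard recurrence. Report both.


Step 1: Find the fundamental solution (x₁, y₁) of x² - 33y² = 1.
  Expand √33 as a continued fraction. a₀ = ⌊√33⌋ = 5; iterate m_{k+1} = d_k·a_k − m_k, d_{k+1} = (33 − m_{k+1}²)/d_k, a_{k+1} = ⌊(a₀ + m_{k+1})/d_{k+1}⌋ (starting m₀ = 0, d₀ = 1), with convergents p_k = a_k·p_{k-1} + p_{k-2}, q_k = a_k·q_{k-1} + q_{k-2} (p₋₁ = 1, q₋₁ = 0):
  k = 0: a₀ = 5; p₀/q₀ = 5/1; p₀² − 33·q₀² = 25 − 33 = -8.
  k = 1: m = 5, d = 8, a = ⌊(5 + 5)/8⌋ = 1; p/q = (1·5 + 1)/(1·1 + 0) = 6/1; p² − 33·q² = 36 − 33 = 3.
  k = 2: m = 3, d = 3, a = ⌊(5 + 3)/3⌋ = 2; p/q = (2·6 + 5)/(2·1 + 1) = 17/3; p² − 33·q² = 289 − 297 = -8.
  k = 3: m = 3, d = 8, a = ⌊(5 + 3)/8⌋ = 1; p/q = (1·17 + 6)/(1·3 + 1) = 23/4; p² − 33·q² = 529 − 528 = 1.
  The first convergent with p² − 33·q² = 1 gives the fundamental solution (x₁, y₁) = (23, 4).
Step 2: Apply the recurrence (x_{n+1}, y_{n+1}) = (x₁x_n + 33y₁y_n, x₁y_n + y₁x_n) repeatedly.
  From (x_1, y_1) = (23, 4): x_2 = 23·23 + 33·4·4 = 1057; y_2 = 23·4 + 4·23 = 184.
  From (x_2, y_2) = (1057, 184): x_3 = 23·1057 + 33·4·184 = 48599; y_3 = 23·184 + 4·1057 = 8460.
  From (x_3, y_3) = (48599, 8460): x_4 = 23·48599 + 33·4·8460 = 2234497; y_4 = 23·8460 + 4·48599 = 388976.
  From (x_4, y_4) = (2234497, 388976): x_5 = 23·2234497 + 33·4·388976 = 102738263; y_5 = 23·388976 + 4·2234497 = 17884436.
  From (x_5, y_5) = (102738263, 17884436): x_6 = 23·102738263 + 33·4·17884436 = 4723725601; y_6 = 23·17884436 + 4·102738263 = 822295080.
Step 3: Verify x_6² - 33·y_6² = 22313583553542811201 - 22313583553542811200 = 1 (should be 1). ✓

(x_1, y_1) = (23, 4); (x_6, y_6) = (4723725601, 822295080).
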